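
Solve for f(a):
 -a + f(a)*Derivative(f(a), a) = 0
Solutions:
 f(a) = -sqrt(C1 + a^2)
 f(a) = sqrt(C1 + a^2)


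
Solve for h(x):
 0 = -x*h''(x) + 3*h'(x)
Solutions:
 h(x) = C1 + C2*x^4


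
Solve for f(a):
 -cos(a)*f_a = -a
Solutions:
 f(a) = C1 + Integral(a/cos(a), a)


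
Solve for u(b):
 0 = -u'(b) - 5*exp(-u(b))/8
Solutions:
 u(b) = log(C1 - 5*b/8)


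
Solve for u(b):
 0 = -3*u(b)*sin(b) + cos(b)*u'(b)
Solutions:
 u(b) = C1/cos(b)^3


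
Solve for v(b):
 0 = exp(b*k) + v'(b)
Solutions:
 v(b) = C1 - exp(b*k)/k


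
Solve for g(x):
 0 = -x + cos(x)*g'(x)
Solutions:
 g(x) = C1 + Integral(x/cos(x), x)


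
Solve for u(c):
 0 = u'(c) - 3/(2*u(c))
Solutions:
 u(c) = -sqrt(C1 + 3*c)
 u(c) = sqrt(C1 + 3*c)


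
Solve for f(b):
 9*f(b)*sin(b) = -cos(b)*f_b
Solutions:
 f(b) = C1*cos(b)^9


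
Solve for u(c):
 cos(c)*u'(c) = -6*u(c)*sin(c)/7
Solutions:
 u(c) = C1*cos(c)^(6/7)


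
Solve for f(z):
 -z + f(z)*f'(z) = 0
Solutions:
 f(z) = -sqrt(C1 + z^2)
 f(z) = sqrt(C1 + z^2)


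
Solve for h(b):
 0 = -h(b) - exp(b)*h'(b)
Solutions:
 h(b) = C1*exp(exp(-b))


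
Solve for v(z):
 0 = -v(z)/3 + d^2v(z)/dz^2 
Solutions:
 v(z) = C1*exp(-sqrt(3)*z/3) + C2*exp(sqrt(3)*z/3)


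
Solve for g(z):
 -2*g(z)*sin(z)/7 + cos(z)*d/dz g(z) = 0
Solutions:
 g(z) = C1/cos(z)^(2/7)


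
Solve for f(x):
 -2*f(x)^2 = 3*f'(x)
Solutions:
 f(x) = 3/(C1 + 2*x)


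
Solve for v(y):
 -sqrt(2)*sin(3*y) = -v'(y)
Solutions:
 v(y) = C1 - sqrt(2)*cos(3*y)/3


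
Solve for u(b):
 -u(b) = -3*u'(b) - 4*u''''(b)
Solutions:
 u(b) = C1*exp(b*(-8/(1 + 3*sqrt(57))^(1/3) + (1 + 3*sqrt(57))^(1/3) + 4)/12)*sin(sqrt(3)*b*(8/(1 + 3*sqrt(57))^(1/3) + (1 + 3*sqrt(57))^(1/3))/12) + C2*exp(b*(-8/(1 + 3*sqrt(57))^(1/3) + (1 + 3*sqrt(57))^(1/3) + 4)/12)*cos(sqrt(3)*b*(8/(1 + 3*sqrt(57))^(1/3) + (1 + 3*sqrt(57))^(1/3))/12) + C3*exp(-b) + C4*exp(b*(-(1 + 3*sqrt(57))^(1/3) + 2 + 8/(1 + 3*sqrt(57))^(1/3))/6)


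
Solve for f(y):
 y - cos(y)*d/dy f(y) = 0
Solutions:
 f(y) = C1 + Integral(y/cos(y), y)


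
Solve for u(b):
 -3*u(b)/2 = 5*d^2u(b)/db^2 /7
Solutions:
 u(b) = C1*sin(sqrt(210)*b/10) + C2*cos(sqrt(210)*b/10)


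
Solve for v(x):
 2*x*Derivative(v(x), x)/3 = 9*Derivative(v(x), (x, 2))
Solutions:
 v(x) = C1 + C2*erfi(sqrt(3)*x/9)


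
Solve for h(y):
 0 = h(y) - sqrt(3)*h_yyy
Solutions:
 h(y) = C3*exp(3^(5/6)*y/3) + (C1*sin(3^(1/3)*y/2) + C2*cos(3^(1/3)*y/2))*exp(-3^(5/6)*y/6)


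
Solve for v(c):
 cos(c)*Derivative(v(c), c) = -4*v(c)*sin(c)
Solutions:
 v(c) = C1*cos(c)^4


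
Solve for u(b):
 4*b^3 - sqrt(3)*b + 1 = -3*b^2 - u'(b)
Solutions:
 u(b) = C1 - b^4 - b^3 + sqrt(3)*b^2/2 - b


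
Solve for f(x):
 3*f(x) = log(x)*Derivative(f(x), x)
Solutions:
 f(x) = C1*exp(3*li(x))


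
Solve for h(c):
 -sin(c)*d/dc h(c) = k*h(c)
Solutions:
 h(c) = C1*exp(k*(-log(cos(c) - 1) + log(cos(c) + 1))/2)


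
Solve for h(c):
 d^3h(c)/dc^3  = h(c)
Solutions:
 h(c) = C3*exp(c) + (C1*sin(sqrt(3)*c/2) + C2*cos(sqrt(3)*c/2))*exp(-c/2)


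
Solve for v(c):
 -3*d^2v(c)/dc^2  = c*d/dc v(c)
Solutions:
 v(c) = C1 + C2*erf(sqrt(6)*c/6)


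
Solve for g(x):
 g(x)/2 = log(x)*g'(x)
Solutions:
 g(x) = C1*exp(li(x)/2)


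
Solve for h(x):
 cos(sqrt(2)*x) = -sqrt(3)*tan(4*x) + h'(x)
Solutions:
 h(x) = C1 - sqrt(3)*log(cos(4*x))/4 + sqrt(2)*sin(sqrt(2)*x)/2


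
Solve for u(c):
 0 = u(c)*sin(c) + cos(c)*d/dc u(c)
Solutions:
 u(c) = C1*cos(c)


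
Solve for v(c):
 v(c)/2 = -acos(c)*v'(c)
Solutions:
 v(c) = C1*exp(-Integral(1/acos(c), c)/2)


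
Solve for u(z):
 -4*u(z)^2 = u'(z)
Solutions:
 u(z) = 1/(C1 + 4*z)


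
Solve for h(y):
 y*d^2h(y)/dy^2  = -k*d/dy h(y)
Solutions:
 h(y) = C1 + y^(1 - re(k))*(C2*sin(log(y)*Abs(im(k))) + C3*cos(log(y)*im(k)))


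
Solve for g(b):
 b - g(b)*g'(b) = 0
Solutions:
 g(b) = -sqrt(C1 + b^2)
 g(b) = sqrt(C1 + b^2)


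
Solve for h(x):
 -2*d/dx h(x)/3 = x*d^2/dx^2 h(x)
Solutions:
 h(x) = C1 + C2*x^(1/3)


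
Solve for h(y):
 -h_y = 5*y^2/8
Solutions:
 h(y) = C1 - 5*y^3/24


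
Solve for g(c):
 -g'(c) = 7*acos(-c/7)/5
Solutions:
 g(c) = C1 - 7*c*acos(-c/7)/5 - 7*sqrt(49 - c^2)/5


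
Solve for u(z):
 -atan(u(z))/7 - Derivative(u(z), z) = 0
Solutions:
 Integral(1/atan(_y), (_y, u(z))) = C1 - z/7


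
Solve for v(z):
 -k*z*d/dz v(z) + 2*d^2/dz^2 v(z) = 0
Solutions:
 v(z) = Piecewise((-sqrt(pi)*C1*erf(z*sqrt(-k)/2)/sqrt(-k) - C2, (k > 0) | (k < 0)), (-C1*z - C2, True))


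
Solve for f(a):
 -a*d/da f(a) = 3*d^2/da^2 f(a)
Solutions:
 f(a) = C1 + C2*erf(sqrt(6)*a/6)


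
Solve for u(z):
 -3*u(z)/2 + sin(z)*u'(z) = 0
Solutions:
 u(z) = C1*(cos(z) - 1)^(3/4)/(cos(z) + 1)^(3/4)


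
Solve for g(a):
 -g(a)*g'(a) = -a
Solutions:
 g(a) = -sqrt(C1 + a^2)
 g(a) = sqrt(C1 + a^2)


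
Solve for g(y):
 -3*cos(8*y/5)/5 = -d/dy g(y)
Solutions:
 g(y) = C1 + 3*sin(8*y/5)/8


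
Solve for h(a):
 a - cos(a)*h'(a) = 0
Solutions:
 h(a) = C1 + Integral(a/cos(a), a)


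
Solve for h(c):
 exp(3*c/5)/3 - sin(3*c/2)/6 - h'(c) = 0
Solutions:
 h(c) = C1 + 5*exp(3*c/5)/9 + cos(3*c/2)/9


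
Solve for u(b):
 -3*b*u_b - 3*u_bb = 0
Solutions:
 u(b) = C1 + C2*erf(sqrt(2)*b/2)


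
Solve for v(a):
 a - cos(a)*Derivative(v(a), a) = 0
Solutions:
 v(a) = C1 + Integral(a/cos(a), a)


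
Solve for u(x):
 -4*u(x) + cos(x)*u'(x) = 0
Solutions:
 u(x) = C1*(sin(x)^2 + 2*sin(x) + 1)/(sin(x)^2 - 2*sin(x) + 1)


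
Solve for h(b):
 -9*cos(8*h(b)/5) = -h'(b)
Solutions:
 -9*b - 5*log(sin(8*h(b)/5) - 1)/16 + 5*log(sin(8*h(b)/5) + 1)/16 = C1


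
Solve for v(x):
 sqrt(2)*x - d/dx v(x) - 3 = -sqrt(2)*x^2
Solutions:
 v(x) = C1 + sqrt(2)*x^3/3 + sqrt(2)*x^2/2 - 3*x


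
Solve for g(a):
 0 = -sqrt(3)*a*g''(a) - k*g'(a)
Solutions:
 g(a) = C1 + a^(-sqrt(3)*re(k)/3 + 1)*(C2*sin(sqrt(3)*log(a)*Abs(im(k))/3) + C3*cos(sqrt(3)*log(a)*im(k)/3))


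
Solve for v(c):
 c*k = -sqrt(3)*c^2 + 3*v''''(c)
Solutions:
 v(c) = C1 + C2*c + C3*c^2 + C4*c^3 + sqrt(3)*c^6/1080 + c^5*k/360


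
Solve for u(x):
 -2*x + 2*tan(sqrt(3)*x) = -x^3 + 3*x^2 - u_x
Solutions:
 u(x) = C1 - x^4/4 + x^3 + x^2 + 2*sqrt(3)*log(cos(sqrt(3)*x))/3


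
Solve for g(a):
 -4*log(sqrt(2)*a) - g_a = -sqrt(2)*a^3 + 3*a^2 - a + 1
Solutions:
 g(a) = C1 + sqrt(2)*a^4/4 - a^3 + a^2/2 - 4*a*log(a) - a*log(4) + 3*a


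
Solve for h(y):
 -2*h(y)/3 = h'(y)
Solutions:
 h(y) = C1*exp(-2*y/3)


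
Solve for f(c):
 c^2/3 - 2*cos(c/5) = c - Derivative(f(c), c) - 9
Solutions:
 f(c) = C1 - c^3/9 + c^2/2 - 9*c + 10*sin(c/5)


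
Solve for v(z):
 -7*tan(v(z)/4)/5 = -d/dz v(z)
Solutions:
 v(z) = -4*asin(C1*exp(7*z/20)) + 4*pi
 v(z) = 4*asin(C1*exp(7*z/20))


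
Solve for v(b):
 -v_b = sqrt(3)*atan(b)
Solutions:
 v(b) = C1 - sqrt(3)*(b*atan(b) - log(b^2 + 1)/2)


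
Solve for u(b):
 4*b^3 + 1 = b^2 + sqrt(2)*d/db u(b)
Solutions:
 u(b) = C1 + sqrt(2)*b^4/2 - sqrt(2)*b^3/6 + sqrt(2)*b/2


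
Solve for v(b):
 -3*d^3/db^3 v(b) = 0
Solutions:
 v(b) = C1 + C2*b + C3*b^2


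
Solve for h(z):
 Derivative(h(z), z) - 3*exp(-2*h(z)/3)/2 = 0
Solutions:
 h(z) = 3*log(-sqrt(C1 + 3*z)) - 3*log(3)/2
 h(z) = 3*log(C1 + 3*z)/2 - 3*log(3)/2


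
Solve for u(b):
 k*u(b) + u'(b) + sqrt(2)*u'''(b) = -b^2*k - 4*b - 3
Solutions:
 u(b) = C1*exp(b*(-6^(1/3)*(9*sqrt(2)*k + 2*sqrt(3)*sqrt(27*k^2/2 + sqrt(2)))^(1/3) + 2*2^(1/6)*3^(2/3)/(9*sqrt(2)*k + 2*sqrt(3)*sqrt(27*k^2/2 + sqrt(2)))^(1/3))/6) + C2*exp(b*(6^(1/3)*(9*sqrt(2)*k + 2*sqrt(3)*sqrt(27*k^2/2 + sqrt(2)))^(1/3)/12 - 2^(1/3)*3^(5/6)*I*(9*sqrt(2)*k + 2*sqrt(3)*sqrt(27*k^2/2 + sqrt(2)))^(1/3)/12 + 2*sqrt(2)/((-6^(1/3) + 2^(1/3)*3^(5/6)*I)*(9*sqrt(2)*k + 2*sqrt(3)*sqrt(27*k^2/2 + sqrt(2)))^(1/3)))) + C3*exp(b*(6^(1/3)*(9*sqrt(2)*k + 2*sqrt(3)*sqrt(27*k^2/2 + sqrt(2)))^(1/3)/12 + 2^(1/3)*3^(5/6)*I*(9*sqrt(2)*k + 2*sqrt(3)*sqrt(27*k^2/2 + sqrt(2)))^(1/3)/12 - 2*sqrt(2)/((6^(1/3) + 2^(1/3)*3^(5/6)*I)*(9*sqrt(2)*k + 2*sqrt(3)*sqrt(27*k^2/2 + sqrt(2)))^(1/3)))) - b^2 - 2*b/k - 3/k + 2/k^2


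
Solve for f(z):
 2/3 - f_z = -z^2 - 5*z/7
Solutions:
 f(z) = C1 + z^3/3 + 5*z^2/14 + 2*z/3


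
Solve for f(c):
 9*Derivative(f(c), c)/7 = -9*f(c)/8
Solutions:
 f(c) = C1*exp(-7*c/8)


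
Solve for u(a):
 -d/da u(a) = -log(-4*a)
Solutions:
 u(a) = C1 + a*log(-a) + a*(-1 + 2*log(2))


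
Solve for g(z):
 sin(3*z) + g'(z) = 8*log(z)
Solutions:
 g(z) = C1 + 8*z*log(z) - 8*z + cos(3*z)/3


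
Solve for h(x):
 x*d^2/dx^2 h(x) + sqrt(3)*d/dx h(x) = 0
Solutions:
 h(x) = C1 + C2*x^(1 - sqrt(3))


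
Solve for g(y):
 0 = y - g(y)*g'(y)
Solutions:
 g(y) = -sqrt(C1 + y^2)
 g(y) = sqrt(C1 + y^2)


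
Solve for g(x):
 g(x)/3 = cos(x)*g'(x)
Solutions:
 g(x) = C1*(sin(x) + 1)^(1/6)/(sin(x) - 1)^(1/6)


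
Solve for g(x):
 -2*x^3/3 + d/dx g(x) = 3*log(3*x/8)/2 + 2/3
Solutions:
 g(x) = C1 + x^4/6 + 3*x*log(x)/2 - 9*x*log(2)/2 - 5*x/6 + 3*x*log(3)/2


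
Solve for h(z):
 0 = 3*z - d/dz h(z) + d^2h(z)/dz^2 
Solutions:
 h(z) = C1 + C2*exp(z) + 3*z^2/2 + 3*z


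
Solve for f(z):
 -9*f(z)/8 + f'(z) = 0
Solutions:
 f(z) = C1*exp(9*z/8)


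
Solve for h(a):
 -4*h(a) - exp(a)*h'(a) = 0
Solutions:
 h(a) = C1*exp(4*exp(-a))


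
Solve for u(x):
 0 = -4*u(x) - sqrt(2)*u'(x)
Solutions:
 u(x) = C1*exp(-2*sqrt(2)*x)


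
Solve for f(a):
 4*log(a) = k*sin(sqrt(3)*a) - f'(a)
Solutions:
 f(a) = C1 - 4*a*log(a) + 4*a - sqrt(3)*k*cos(sqrt(3)*a)/3


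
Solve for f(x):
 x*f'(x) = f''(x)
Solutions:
 f(x) = C1 + C2*erfi(sqrt(2)*x/2)


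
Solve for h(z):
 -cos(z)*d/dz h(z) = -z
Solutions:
 h(z) = C1 + Integral(z/cos(z), z)


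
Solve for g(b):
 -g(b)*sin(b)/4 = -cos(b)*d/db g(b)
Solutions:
 g(b) = C1/cos(b)^(1/4)


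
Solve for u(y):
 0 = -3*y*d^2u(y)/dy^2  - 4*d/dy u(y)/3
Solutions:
 u(y) = C1 + C2*y^(5/9)


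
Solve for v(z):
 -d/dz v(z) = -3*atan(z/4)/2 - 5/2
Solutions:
 v(z) = C1 + 3*z*atan(z/4)/2 + 5*z/2 - 3*log(z^2 + 16)


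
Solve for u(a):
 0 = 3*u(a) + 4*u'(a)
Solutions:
 u(a) = C1*exp(-3*a/4)


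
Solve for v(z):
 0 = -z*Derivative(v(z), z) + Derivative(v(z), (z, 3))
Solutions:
 v(z) = C1 + Integral(C2*airyai(z) + C3*airybi(z), z)


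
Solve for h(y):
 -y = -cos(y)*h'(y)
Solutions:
 h(y) = C1 + Integral(y/cos(y), y)


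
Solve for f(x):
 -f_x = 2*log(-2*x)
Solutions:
 f(x) = C1 - 2*x*log(-x) + 2*x*(1 - log(2))


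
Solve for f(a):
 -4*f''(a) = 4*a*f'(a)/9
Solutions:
 f(a) = C1 + C2*erf(sqrt(2)*a/6)


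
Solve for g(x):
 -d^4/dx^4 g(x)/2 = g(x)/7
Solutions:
 g(x) = (C1*sin(14^(3/4)*x/14) + C2*cos(14^(3/4)*x/14))*exp(-14^(3/4)*x/14) + (C3*sin(14^(3/4)*x/14) + C4*cos(14^(3/4)*x/14))*exp(14^(3/4)*x/14)


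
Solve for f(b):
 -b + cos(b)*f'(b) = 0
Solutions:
 f(b) = C1 + Integral(b/cos(b), b)


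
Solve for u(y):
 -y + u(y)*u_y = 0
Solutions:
 u(y) = -sqrt(C1 + y^2)
 u(y) = sqrt(C1 + y^2)


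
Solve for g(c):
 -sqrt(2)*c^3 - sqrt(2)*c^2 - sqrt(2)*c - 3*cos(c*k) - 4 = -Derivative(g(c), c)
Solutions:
 g(c) = C1 + sqrt(2)*c^4/4 + sqrt(2)*c^3/3 + sqrt(2)*c^2/2 + 4*c + 3*sin(c*k)/k


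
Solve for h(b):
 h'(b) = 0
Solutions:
 h(b) = C1


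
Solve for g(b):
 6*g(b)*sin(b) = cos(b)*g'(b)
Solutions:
 g(b) = C1/cos(b)^6


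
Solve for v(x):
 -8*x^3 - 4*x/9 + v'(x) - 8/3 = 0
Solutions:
 v(x) = C1 + 2*x^4 + 2*x^2/9 + 8*x/3


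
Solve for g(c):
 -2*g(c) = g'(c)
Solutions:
 g(c) = C1*exp(-2*c)


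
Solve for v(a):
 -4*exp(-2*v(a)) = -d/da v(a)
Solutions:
 v(a) = log(-sqrt(C1 + 8*a))
 v(a) = log(C1 + 8*a)/2


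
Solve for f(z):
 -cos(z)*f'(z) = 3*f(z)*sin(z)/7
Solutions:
 f(z) = C1*cos(z)^(3/7)


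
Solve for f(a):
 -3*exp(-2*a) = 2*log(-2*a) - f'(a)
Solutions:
 f(a) = C1 + 2*a*log(-a) + 2*a*(-1 + log(2)) - 3*exp(-2*a)/2


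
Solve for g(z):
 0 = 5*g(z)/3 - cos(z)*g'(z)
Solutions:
 g(z) = C1*(sin(z) + 1)^(5/6)/(sin(z) - 1)^(5/6)


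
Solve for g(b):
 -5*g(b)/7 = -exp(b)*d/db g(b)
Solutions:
 g(b) = C1*exp(-5*exp(-b)/7)


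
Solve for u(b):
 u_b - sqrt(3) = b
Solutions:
 u(b) = C1 + b^2/2 + sqrt(3)*b


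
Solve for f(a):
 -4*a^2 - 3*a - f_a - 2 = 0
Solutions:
 f(a) = C1 - 4*a^3/3 - 3*a^2/2 - 2*a


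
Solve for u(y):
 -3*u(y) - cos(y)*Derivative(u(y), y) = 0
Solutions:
 u(y) = C1*(sin(y) - 1)^(3/2)/(sin(y) + 1)^(3/2)


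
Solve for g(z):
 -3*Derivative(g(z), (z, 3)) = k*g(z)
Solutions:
 g(z) = C1*exp(3^(2/3)*z*(-k)^(1/3)/3) + C2*exp(z*(-k)^(1/3)*(-3^(2/3) + 3*3^(1/6)*I)/6) + C3*exp(-z*(-k)^(1/3)*(3^(2/3) + 3*3^(1/6)*I)/6)


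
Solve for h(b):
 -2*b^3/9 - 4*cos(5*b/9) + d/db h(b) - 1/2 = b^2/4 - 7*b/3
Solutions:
 h(b) = C1 + b^4/18 + b^3/12 - 7*b^2/6 + b/2 + 36*sin(5*b/9)/5


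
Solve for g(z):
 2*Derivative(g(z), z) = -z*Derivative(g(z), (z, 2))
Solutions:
 g(z) = C1 + C2/z


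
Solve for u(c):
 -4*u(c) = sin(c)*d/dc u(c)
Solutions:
 u(c) = C1*(cos(c)^2 + 2*cos(c) + 1)/(cos(c)^2 - 2*cos(c) + 1)


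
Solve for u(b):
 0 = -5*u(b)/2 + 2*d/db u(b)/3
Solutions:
 u(b) = C1*exp(15*b/4)


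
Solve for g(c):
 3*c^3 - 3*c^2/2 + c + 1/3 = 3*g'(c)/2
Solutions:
 g(c) = C1 + c^4/2 - c^3/3 + c^2/3 + 2*c/9


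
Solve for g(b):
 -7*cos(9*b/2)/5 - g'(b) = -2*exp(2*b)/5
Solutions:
 g(b) = C1 + exp(2*b)/5 - 14*sin(9*b/2)/45


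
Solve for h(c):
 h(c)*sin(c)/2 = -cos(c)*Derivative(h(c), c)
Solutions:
 h(c) = C1*sqrt(cos(c))


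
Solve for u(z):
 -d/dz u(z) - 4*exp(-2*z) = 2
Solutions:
 u(z) = C1 - 2*z + 2*exp(-2*z)


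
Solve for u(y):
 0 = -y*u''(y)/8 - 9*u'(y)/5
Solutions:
 u(y) = C1 + C2/y^(67/5)


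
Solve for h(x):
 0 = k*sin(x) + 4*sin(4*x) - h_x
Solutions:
 h(x) = C1 - k*cos(x) - cos(4*x)


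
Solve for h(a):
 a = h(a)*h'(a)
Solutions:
 h(a) = -sqrt(C1 + a^2)
 h(a) = sqrt(C1 + a^2)


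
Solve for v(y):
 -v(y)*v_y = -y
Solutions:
 v(y) = -sqrt(C1 + y^2)
 v(y) = sqrt(C1 + y^2)


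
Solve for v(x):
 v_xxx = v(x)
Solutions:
 v(x) = C3*exp(x) + (C1*sin(sqrt(3)*x/2) + C2*cos(sqrt(3)*x/2))*exp(-x/2)


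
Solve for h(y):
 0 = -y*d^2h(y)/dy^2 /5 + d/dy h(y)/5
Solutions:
 h(y) = C1 + C2*y^2


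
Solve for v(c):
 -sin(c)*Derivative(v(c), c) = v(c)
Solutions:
 v(c) = C1*sqrt(cos(c) + 1)/sqrt(cos(c) - 1)


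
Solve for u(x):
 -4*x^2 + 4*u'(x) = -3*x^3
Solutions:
 u(x) = C1 - 3*x^4/16 + x^3/3


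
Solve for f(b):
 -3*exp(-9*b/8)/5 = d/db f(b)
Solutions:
 f(b) = C1 + 8*exp(-9*b/8)/15


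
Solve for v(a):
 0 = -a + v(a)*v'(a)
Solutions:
 v(a) = -sqrt(C1 + a^2)
 v(a) = sqrt(C1 + a^2)


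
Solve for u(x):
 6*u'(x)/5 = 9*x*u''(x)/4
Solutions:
 u(x) = C1 + C2*x^(23/15)


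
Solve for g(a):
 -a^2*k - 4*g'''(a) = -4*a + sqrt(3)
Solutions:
 g(a) = C1 + C2*a + C3*a^2 - a^5*k/240 + a^4/24 - sqrt(3)*a^3/24


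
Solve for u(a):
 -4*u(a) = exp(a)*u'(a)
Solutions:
 u(a) = C1*exp(4*exp(-a))


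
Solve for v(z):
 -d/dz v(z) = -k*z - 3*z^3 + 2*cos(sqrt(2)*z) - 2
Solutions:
 v(z) = C1 + k*z^2/2 + 3*z^4/4 + 2*z - sqrt(2)*sin(sqrt(2)*z)


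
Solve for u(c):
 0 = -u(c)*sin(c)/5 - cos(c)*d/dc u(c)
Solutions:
 u(c) = C1*cos(c)^(1/5)


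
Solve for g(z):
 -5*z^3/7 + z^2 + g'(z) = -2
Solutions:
 g(z) = C1 + 5*z^4/28 - z^3/3 - 2*z


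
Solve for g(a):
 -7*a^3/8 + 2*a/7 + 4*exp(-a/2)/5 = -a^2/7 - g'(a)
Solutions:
 g(a) = C1 + 7*a^4/32 - a^3/21 - a^2/7 + 8*exp(-a/2)/5


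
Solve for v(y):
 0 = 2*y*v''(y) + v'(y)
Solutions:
 v(y) = C1 + C2*sqrt(y)


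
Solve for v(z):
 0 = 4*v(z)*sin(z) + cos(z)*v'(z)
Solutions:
 v(z) = C1*cos(z)^4


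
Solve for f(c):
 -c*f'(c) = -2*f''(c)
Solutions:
 f(c) = C1 + C2*erfi(c/2)


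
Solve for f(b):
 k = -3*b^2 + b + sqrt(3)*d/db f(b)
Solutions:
 f(b) = C1 + sqrt(3)*b^3/3 - sqrt(3)*b^2/6 + sqrt(3)*b*k/3


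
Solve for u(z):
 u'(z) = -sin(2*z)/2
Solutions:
 u(z) = C1 + cos(2*z)/4


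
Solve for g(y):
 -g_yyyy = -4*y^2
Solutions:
 g(y) = C1 + C2*y + C3*y^2 + C4*y^3 + y^6/90


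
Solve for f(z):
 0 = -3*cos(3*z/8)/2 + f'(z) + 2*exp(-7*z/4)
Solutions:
 f(z) = C1 + 4*sin(3*z/8) + 8*exp(-7*z/4)/7


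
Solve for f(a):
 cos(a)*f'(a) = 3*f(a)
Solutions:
 f(a) = C1*(sin(a) + 1)^(3/2)/(sin(a) - 1)^(3/2)


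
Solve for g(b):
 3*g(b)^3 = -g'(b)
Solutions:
 g(b) = -sqrt(2)*sqrt(-1/(C1 - 3*b))/2
 g(b) = sqrt(2)*sqrt(-1/(C1 - 3*b))/2


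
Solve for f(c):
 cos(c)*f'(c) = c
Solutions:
 f(c) = C1 + Integral(c/cos(c), c)


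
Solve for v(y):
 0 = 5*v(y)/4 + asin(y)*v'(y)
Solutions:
 v(y) = C1*exp(-5*Integral(1/asin(y), y)/4)


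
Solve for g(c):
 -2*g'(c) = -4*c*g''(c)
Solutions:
 g(c) = C1 + C2*c^(3/2)


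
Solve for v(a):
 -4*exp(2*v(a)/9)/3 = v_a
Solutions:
 v(a) = 9*log(-sqrt(-1/(C1 - 4*a))) - 9*log(2) + 9*log(6)/2 + 9*log(3)
 v(a) = 9*log(-1/(C1 - 4*a))/2 - 9*log(2) + 9*log(6)/2 + 9*log(3)


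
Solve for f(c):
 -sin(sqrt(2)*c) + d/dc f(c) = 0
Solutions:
 f(c) = C1 - sqrt(2)*cos(sqrt(2)*c)/2


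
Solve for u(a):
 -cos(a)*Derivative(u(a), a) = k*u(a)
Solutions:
 u(a) = C1*exp(k*(log(sin(a) - 1) - log(sin(a) + 1))/2)


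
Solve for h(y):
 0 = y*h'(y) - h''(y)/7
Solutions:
 h(y) = C1 + C2*erfi(sqrt(14)*y/2)


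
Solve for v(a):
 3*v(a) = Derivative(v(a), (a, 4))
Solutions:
 v(a) = C1*exp(-3^(1/4)*a) + C2*exp(3^(1/4)*a) + C3*sin(3^(1/4)*a) + C4*cos(3^(1/4)*a)


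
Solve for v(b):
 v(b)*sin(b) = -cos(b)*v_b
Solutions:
 v(b) = C1*cos(b)


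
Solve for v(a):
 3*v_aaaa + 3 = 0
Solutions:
 v(a) = C1 + C2*a + C3*a^2 + C4*a^3 - a^4/24


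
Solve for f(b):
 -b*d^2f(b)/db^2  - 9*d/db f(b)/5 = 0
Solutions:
 f(b) = C1 + C2/b^(4/5)


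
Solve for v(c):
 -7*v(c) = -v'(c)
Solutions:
 v(c) = C1*exp(7*c)


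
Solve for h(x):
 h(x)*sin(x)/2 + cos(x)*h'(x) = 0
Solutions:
 h(x) = C1*sqrt(cos(x))


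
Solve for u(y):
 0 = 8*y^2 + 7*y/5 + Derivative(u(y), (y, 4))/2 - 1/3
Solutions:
 u(y) = C1 + C2*y + C3*y^2 + C4*y^3 - 2*y^6/45 - 7*y^5/300 + y^4/36


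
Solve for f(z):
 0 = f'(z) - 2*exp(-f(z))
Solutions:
 f(z) = log(C1 + 2*z)


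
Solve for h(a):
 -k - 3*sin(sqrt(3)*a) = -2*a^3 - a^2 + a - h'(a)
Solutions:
 h(a) = C1 - a^4/2 - a^3/3 + a^2/2 + a*k - sqrt(3)*cos(sqrt(3)*a)


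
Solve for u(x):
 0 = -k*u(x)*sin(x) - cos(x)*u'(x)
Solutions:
 u(x) = C1*exp(k*log(cos(x)))


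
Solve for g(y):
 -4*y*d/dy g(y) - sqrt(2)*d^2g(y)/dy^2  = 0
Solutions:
 g(y) = C1 + C2*erf(2^(1/4)*y)


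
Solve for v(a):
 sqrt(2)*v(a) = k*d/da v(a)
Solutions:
 v(a) = C1*exp(sqrt(2)*a/k)


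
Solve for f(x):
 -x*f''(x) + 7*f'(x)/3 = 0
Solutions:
 f(x) = C1 + C2*x^(10/3)


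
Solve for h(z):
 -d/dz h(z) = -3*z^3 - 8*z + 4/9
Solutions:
 h(z) = C1 + 3*z^4/4 + 4*z^2 - 4*z/9


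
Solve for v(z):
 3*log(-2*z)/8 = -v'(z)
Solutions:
 v(z) = C1 - 3*z*log(-z)/8 + 3*z*(1 - log(2))/8


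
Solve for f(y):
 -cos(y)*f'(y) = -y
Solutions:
 f(y) = C1 + Integral(y/cos(y), y)


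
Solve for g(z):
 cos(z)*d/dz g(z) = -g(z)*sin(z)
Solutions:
 g(z) = C1*cos(z)


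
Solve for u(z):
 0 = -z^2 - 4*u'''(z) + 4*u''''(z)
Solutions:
 u(z) = C1 + C2*z + C3*z^2 + C4*exp(z) - z^5/240 - z^4/48 - z^3/12


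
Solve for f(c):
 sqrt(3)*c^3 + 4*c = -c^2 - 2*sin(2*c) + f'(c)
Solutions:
 f(c) = C1 + sqrt(3)*c^4/4 + c^3/3 + 2*c^2 - cos(2*c)


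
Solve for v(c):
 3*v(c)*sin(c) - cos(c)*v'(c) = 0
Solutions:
 v(c) = C1/cos(c)^3


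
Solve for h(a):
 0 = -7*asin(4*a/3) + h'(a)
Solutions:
 h(a) = C1 + 7*a*asin(4*a/3) + 7*sqrt(9 - 16*a^2)/4


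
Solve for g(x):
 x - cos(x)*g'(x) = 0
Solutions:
 g(x) = C1 + Integral(x/cos(x), x)


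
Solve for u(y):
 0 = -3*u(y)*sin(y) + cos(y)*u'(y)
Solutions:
 u(y) = C1/cos(y)^3


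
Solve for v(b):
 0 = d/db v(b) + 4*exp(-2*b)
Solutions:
 v(b) = C1 + 2*exp(-2*b)


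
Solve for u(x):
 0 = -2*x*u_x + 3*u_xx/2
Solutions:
 u(x) = C1 + C2*erfi(sqrt(6)*x/3)


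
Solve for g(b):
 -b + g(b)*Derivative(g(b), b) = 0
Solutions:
 g(b) = -sqrt(C1 + b^2)
 g(b) = sqrt(C1 + b^2)


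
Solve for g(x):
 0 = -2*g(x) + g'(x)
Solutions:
 g(x) = C1*exp(2*x)


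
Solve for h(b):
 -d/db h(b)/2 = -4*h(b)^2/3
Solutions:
 h(b) = -3/(C1 + 8*b)


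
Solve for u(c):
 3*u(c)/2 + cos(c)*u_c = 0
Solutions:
 u(c) = C1*(sin(c) - 1)^(3/4)/(sin(c) + 1)^(3/4)


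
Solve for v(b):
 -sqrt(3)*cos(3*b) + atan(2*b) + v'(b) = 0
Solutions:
 v(b) = C1 - b*atan(2*b) + log(4*b^2 + 1)/4 + sqrt(3)*sin(3*b)/3


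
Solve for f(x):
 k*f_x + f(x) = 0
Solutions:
 f(x) = C1*exp(-x/k)


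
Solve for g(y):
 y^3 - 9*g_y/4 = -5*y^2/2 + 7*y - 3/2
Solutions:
 g(y) = C1 + y^4/9 + 10*y^3/27 - 14*y^2/9 + 2*y/3


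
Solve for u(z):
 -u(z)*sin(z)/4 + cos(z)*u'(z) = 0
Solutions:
 u(z) = C1/cos(z)^(1/4)


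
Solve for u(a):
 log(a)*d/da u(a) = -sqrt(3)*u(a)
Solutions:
 u(a) = C1*exp(-sqrt(3)*li(a))


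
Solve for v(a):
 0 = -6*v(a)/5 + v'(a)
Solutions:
 v(a) = C1*exp(6*a/5)


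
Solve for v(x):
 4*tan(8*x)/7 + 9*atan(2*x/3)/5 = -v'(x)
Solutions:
 v(x) = C1 - 9*x*atan(2*x/3)/5 + 27*log(4*x^2 + 9)/20 + log(cos(8*x))/14


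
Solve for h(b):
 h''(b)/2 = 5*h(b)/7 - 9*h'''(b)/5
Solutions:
 h(b) = C1*exp(-b*(35*35^(1/3)/(54*sqrt(26034) + 8713)^(1/3) + 70 + 35^(2/3)*(54*sqrt(26034) + 8713)^(1/3))/756)*sin(sqrt(3)*35^(1/3)*b*(-35^(1/3)*(54*sqrt(26034) + 8713)^(1/3) + 35/(54*sqrt(26034) + 8713)^(1/3))/756) + C2*exp(-b*(35*35^(1/3)/(54*sqrt(26034) + 8713)^(1/3) + 70 + 35^(2/3)*(54*sqrt(26034) + 8713)^(1/3))/756)*cos(sqrt(3)*35^(1/3)*b*(-35^(1/3)*(54*sqrt(26034) + 8713)^(1/3) + 35/(54*sqrt(26034) + 8713)^(1/3))/756) + C3*exp(b*(-35 + 35*35^(1/3)/(54*sqrt(26034) + 8713)^(1/3) + 35^(2/3)*(54*sqrt(26034) + 8713)^(1/3))/378)


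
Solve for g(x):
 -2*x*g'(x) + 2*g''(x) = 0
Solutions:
 g(x) = C1 + C2*erfi(sqrt(2)*x/2)


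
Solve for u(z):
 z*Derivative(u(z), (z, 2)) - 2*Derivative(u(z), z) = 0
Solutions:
 u(z) = C1 + C2*z^3


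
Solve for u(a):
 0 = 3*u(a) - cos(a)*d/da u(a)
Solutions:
 u(a) = C1*(sin(a) + 1)^(3/2)/(sin(a) - 1)^(3/2)


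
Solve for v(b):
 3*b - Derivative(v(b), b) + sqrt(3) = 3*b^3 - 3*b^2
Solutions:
 v(b) = C1 - 3*b^4/4 + b^3 + 3*b^2/2 + sqrt(3)*b


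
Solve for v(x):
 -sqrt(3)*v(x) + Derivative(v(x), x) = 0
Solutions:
 v(x) = C1*exp(sqrt(3)*x)


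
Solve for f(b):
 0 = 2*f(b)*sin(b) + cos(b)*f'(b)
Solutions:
 f(b) = C1*cos(b)^2


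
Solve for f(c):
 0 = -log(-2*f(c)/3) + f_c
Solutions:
 -Integral(1/(log(-_y) - log(3) + log(2)), (_y, f(c))) = C1 - c


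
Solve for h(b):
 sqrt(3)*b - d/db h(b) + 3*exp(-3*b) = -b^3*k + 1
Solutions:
 h(b) = C1 + b^4*k/4 + sqrt(3)*b^2/2 - b - exp(-3*b)


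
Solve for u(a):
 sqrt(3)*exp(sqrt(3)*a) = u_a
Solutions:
 u(a) = C1 + exp(sqrt(3)*a)


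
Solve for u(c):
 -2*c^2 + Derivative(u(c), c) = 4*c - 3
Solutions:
 u(c) = C1 + 2*c^3/3 + 2*c^2 - 3*c


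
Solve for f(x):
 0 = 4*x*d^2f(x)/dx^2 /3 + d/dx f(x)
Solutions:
 f(x) = C1 + C2*x^(1/4)


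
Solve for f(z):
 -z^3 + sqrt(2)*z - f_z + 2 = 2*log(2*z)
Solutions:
 f(z) = C1 - z^4/4 + sqrt(2)*z^2/2 - 2*z*log(z) - z*log(4) + 4*z


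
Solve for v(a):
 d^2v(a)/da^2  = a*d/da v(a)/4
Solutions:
 v(a) = C1 + C2*erfi(sqrt(2)*a/4)


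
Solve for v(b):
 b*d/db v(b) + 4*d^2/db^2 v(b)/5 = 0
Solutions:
 v(b) = C1 + C2*erf(sqrt(10)*b/4)


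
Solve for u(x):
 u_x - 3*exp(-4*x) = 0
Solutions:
 u(x) = C1 - 3*exp(-4*x)/4


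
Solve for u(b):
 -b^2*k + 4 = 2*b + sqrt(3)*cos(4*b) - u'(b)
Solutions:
 u(b) = C1 + b^3*k/3 + b^2 - 4*b + sqrt(3)*sin(4*b)/4


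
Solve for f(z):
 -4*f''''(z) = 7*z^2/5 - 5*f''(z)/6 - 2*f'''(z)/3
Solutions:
 f(z) = C1 + C2*z + C3*exp(z*(1 - sqrt(31))/12) + C4*exp(z*(1 + sqrt(31))/12) + 7*z^4/50 - 56*z^3/125 + 5712*z^2/625


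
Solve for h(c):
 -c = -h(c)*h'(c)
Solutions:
 h(c) = -sqrt(C1 + c^2)
 h(c) = sqrt(C1 + c^2)


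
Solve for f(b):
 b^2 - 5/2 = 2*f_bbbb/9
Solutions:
 f(b) = C1 + C2*b + C3*b^2 + C4*b^3 + b^6/80 - 15*b^4/32


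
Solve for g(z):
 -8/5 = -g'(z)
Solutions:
 g(z) = C1 + 8*z/5


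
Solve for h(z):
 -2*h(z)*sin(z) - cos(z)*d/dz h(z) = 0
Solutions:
 h(z) = C1*cos(z)^2


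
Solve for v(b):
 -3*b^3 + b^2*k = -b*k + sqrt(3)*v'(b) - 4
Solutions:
 v(b) = C1 - sqrt(3)*b^4/4 + sqrt(3)*b^3*k/9 + sqrt(3)*b^2*k/6 + 4*sqrt(3)*b/3


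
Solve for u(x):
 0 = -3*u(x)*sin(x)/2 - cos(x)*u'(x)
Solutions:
 u(x) = C1*cos(x)^(3/2)


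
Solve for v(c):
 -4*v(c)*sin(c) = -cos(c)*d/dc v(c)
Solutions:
 v(c) = C1/cos(c)^4


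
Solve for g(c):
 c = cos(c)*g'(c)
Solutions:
 g(c) = C1 + Integral(c/cos(c), c)


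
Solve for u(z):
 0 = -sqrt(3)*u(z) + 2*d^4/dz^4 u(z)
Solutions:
 u(z) = C1*exp(-2^(3/4)*3^(1/8)*z/2) + C2*exp(2^(3/4)*3^(1/8)*z/2) + C3*sin(2^(3/4)*3^(1/8)*z/2) + C4*cos(2^(3/4)*3^(1/8)*z/2)


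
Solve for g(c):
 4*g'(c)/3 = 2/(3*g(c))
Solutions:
 g(c) = -sqrt(C1 + c)
 g(c) = sqrt(C1 + c)


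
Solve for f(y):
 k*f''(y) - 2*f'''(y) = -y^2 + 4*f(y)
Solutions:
 f(y) = C1*exp(y*(-k^2/(-k^3/8 + sqrt(-k^6 + (216 - k^3)^2)/8 + 27)^(1/3) + 2*k - 4*(-k^3/8 + sqrt(-k^6 + (216 - k^3)^2)/8 + 27)^(1/3))/12) + C2*exp(y*(-k^2/((-1 + sqrt(3)*I)*(-k^3/8 + sqrt(-k^6 + (216 - k^3)^2)/8 + 27)^(1/3)) + k + (-k^3/8 + sqrt(-k^6 + (216 - k^3)^2)/8 + 27)^(1/3) - sqrt(3)*I*(-k^3/8 + sqrt(-k^6 + (216 - k^3)^2)/8 + 27)^(1/3))/6) + C3*exp(y*(k^2/((1 + sqrt(3)*I)*(-k^3/8 + sqrt(-k^6 + (216 - k^3)^2)/8 + 27)^(1/3)) + k + (-k^3/8 + sqrt(-k^6 + (216 - k^3)^2)/8 + 27)^(1/3) + sqrt(3)*I*(-k^3/8 + sqrt(-k^6 + (216 - k^3)^2)/8 + 27)^(1/3))/6) + k/8 + y^2/4


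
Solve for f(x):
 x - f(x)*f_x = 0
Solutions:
 f(x) = -sqrt(C1 + x^2)
 f(x) = sqrt(C1 + x^2)


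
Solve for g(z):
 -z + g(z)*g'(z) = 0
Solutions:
 g(z) = -sqrt(C1 + z^2)
 g(z) = sqrt(C1 + z^2)


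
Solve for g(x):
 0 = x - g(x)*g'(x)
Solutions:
 g(x) = -sqrt(C1 + x^2)
 g(x) = sqrt(C1 + x^2)


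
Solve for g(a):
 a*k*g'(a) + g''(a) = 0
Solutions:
 g(a) = Piecewise((-sqrt(2)*sqrt(pi)*C1*erf(sqrt(2)*a*sqrt(k)/2)/(2*sqrt(k)) - C2, (k > 0) | (k < 0)), (-C1*a - C2, True))


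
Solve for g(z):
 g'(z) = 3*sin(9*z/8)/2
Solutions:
 g(z) = C1 - 4*cos(9*z/8)/3


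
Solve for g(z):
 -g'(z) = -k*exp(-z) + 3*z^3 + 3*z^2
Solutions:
 g(z) = C1 - k*exp(-z) - 3*z^4/4 - z^3


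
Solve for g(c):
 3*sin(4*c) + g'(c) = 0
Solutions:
 g(c) = C1 + 3*cos(4*c)/4


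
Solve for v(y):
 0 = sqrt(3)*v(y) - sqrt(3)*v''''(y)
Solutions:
 v(y) = C1*exp(-y) + C2*exp(y) + C3*sin(y) + C4*cos(y)


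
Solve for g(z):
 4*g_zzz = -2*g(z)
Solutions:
 g(z) = C3*exp(-2^(2/3)*z/2) + (C1*sin(2^(2/3)*sqrt(3)*z/4) + C2*cos(2^(2/3)*sqrt(3)*z/4))*exp(2^(2/3)*z/4)


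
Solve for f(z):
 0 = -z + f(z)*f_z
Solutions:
 f(z) = -sqrt(C1 + z^2)
 f(z) = sqrt(C1 + z^2)


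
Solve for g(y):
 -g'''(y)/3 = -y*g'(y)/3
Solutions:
 g(y) = C1 + Integral(C2*airyai(y) + C3*airybi(y), y)


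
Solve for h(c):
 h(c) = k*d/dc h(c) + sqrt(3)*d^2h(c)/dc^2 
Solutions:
 h(c) = C1*exp(sqrt(3)*c*(-k + sqrt(k^2 + 4*sqrt(3)))/6) + C2*exp(-sqrt(3)*c*(k + sqrt(k^2 + 4*sqrt(3)))/6)


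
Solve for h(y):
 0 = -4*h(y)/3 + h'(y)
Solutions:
 h(y) = C1*exp(4*y/3)


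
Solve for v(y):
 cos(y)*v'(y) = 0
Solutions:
 v(y) = C1


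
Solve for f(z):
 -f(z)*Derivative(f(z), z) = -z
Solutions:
 f(z) = -sqrt(C1 + z^2)
 f(z) = sqrt(C1 + z^2)


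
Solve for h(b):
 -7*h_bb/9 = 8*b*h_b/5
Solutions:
 h(b) = C1 + C2*erf(6*sqrt(35)*b/35)


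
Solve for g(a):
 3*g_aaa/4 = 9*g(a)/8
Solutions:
 g(a) = C3*exp(2^(2/3)*3^(1/3)*a/2) + (C1*sin(2^(2/3)*3^(5/6)*a/4) + C2*cos(2^(2/3)*3^(5/6)*a/4))*exp(-2^(2/3)*3^(1/3)*a/4)


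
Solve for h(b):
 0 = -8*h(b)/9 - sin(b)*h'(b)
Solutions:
 h(b) = C1*(cos(b) + 1)^(4/9)/(cos(b) - 1)^(4/9)


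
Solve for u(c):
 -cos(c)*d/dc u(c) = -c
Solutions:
 u(c) = C1 + Integral(c/cos(c), c)


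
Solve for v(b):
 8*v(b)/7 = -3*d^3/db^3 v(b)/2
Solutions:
 v(b) = C3*exp(-2*2^(1/3)*21^(2/3)*b/21) + (C1*sin(2^(1/3)*3^(1/6)*7^(2/3)*b/7) + C2*cos(2^(1/3)*3^(1/6)*7^(2/3)*b/7))*exp(2^(1/3)*21^(2/3)*b/21)


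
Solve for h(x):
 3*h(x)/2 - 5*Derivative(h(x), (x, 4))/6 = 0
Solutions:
 h(x) = C1*exp(-sqrt(3)*5^(3/4)*x/5) + C2*exp(sqrt(3)*5^(3/4)*x/5) + C3*sin(sqrt(3)*5^(3/4)*x/5) + C4*cos(sqrt(3)*5^(3/4)*x/5)


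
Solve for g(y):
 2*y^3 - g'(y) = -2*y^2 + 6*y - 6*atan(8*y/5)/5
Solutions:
 g(y) = C1 + y^4/2 + 2*y^3/3 - 3*y^2 + 6*y*atan(8*y/5)/5 - 3*log(64*y^2 + 25)/8


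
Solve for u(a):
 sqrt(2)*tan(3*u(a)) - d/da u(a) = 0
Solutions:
 u(a) = -asin(C1*exp(3*sqrt(2)*a))/3 + pi/3
 u(a) = asin(C1*exp(3*sqrt(2)*a))/3


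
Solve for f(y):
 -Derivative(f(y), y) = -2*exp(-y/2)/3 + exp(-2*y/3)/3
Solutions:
 f(y) = C1 - 4*exp(-y/2)/3 + exp(-2*y/3)/2


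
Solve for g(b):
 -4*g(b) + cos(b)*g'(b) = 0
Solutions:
 g(b) = C1*(sin(b)^2 + 2*sin(b) + 1)/(sin(b)^2 - 2*sin(b) + 1)


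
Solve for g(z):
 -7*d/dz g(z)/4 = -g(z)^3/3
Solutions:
 g(z) = -sqrt(42)*sqrt(-1/(C1 + 4*z))/2
 g(z) = sqrt(42)*sqrt(-1/(C1 + 4*z))/2


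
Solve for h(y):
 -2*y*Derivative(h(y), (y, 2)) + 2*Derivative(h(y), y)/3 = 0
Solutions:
 h(y) = C1 + C2*y^(4/3)


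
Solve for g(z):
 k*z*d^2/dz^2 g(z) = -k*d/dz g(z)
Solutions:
 g(z) = C1 + C2*log(z)


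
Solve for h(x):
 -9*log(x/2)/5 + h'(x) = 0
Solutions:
 h(x) = C1 + 9*x*log(x)/5 - 9*x/5 - 9*x*log(2)/5


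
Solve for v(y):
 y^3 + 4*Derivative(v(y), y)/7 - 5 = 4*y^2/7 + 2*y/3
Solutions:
 v(y) = C1 - 7*y^4/16 + y^3/3 + 7*y^2/12 + 35*y/4


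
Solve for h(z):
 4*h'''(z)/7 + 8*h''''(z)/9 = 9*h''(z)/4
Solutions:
 h(z) = C1 + C2*z + C3*exp(9*z*(-2 + sqrt(102))/56) + C4*exp(-9*z*(2 + sqrt(102))/56)


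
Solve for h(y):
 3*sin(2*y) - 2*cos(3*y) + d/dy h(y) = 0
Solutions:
 h(y) = C1 + 2*sin(3*y)/3 + 3*cos(2*y)/2


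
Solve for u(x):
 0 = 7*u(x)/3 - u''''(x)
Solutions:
 u(x) = C1*exp(-3^(3/4)*7^(1/4)*x/3) + C2*exp(3^(3/4)*7^(1/4)*x/3) + C3*sin(3^(3/4)*7^(1/4)*x/3) + C4*cos(3^(3/4)*7^(1/4)*x/3)


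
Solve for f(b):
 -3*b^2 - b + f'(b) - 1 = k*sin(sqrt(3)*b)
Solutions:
 f(b) = C1 + b^3 + b^2/2 + b - sqrt(3)*k*cos(sqrt(3)*b)/3


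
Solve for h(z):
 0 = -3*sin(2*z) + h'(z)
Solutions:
 h(z) = C1 - 3*cos(2*z)/2


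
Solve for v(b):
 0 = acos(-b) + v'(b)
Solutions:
 v(b) = C1 - b*acos(-b) - sqrt(1 - b^2)


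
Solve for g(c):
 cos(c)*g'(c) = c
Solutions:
 g(c) = C1 + Integral(c/cos(c), c)


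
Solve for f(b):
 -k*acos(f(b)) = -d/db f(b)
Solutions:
 Integral(1/acos(_y), (_y, f(b))) = C1 + b*k


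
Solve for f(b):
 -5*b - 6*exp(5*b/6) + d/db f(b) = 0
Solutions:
 f(b) = C1 + 5*b^2/2 + 36*exp(5*b/6)/5


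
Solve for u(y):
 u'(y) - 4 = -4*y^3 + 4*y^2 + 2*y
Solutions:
 u(y) = C1 - y^4 + 4*y^3/3 + y^2 + 4*y


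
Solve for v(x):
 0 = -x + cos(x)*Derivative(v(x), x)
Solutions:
 v(x) = C1 + Integral(x/cos(x), x)


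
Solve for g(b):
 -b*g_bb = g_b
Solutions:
 g(b) = C1 + C2*log(b)


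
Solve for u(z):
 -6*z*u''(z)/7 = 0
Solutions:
 u(z) = C1 + C2*z


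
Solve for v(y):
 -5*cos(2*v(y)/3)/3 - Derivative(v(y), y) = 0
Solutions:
 5*y/3 - 3*log(sin(2*v(y)/3) - 1)/4 + 3*log(sin(2*v(y)/3) + 1)/4 = C1


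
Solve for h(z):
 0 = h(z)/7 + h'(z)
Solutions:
 h(z) = C1*exp(-z/7)


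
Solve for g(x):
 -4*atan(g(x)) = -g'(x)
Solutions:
 Integral(1/atan(_y), (_y, g(x))) = C1 + 4*x


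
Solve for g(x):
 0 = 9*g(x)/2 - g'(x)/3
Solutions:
 g(x) = C1*exp(27*x/2)


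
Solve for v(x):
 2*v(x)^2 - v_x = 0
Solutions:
 v(x) = -1/(C1 + 2*x)


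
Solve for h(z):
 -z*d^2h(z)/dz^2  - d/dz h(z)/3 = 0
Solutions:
 h(z) = C1 + C2*z^(2/3)


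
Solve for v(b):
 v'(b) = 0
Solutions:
 v(b) = C1


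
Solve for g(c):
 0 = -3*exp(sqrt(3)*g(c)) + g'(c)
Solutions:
 g(c) = sqrt(3)*(2*log(-1/(C1 + 3*c)) - log(3))/6


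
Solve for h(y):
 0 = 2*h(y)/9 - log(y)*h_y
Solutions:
 h(y) = C1*exp(2*li(y)/9)


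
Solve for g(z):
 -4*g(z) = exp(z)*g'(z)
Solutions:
 g(z) = C1*exp(4*exp(-z))


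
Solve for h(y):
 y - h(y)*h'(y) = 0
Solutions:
 h(y) = -sqrt(C1 + y^2)
 h(y) = sqrt(C1 + y^2)


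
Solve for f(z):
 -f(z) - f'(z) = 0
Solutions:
 f(z) = C1*exp(-z)


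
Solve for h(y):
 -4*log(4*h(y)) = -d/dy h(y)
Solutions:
 -Integral(1/(log(_y) + 2*log(2)), (_y, h(y)))/4 = C1 - y


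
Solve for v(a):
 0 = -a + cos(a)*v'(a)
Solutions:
 v(a) = C1 + Integral(a/cos(a), a)


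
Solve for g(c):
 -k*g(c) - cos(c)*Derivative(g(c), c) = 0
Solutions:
 g(c) = C1*exp(k*(log(sin(c) - 1) - log(sin(c) + 1))/2)


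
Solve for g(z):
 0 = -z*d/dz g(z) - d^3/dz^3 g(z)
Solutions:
 g(z) = C1 + Integral(C2*airyai(-z) + C3*airybi(-z), z)


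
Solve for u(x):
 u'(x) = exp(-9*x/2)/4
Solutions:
 u(x) = C1 - exp(-9*x/2)/18


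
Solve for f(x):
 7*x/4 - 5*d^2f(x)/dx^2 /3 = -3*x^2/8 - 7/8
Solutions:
 f(x) = C1 + C2*x + 3*x^4/160 + 7*x^3/40 + 21*x^2/80


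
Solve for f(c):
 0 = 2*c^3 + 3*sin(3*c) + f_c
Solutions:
 f(c) = C1 - c^4/2 + cos(3*c)


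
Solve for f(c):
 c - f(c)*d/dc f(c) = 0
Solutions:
 f(c) = -sqrt(C1 + c^2)
 f(c) = sqrt(C1 + c^2)


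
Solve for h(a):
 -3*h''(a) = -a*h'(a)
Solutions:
 h(a) = C1 + C2*erfi(sqrt(6)*a/6)


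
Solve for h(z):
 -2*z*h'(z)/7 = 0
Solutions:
 h(z) = C1


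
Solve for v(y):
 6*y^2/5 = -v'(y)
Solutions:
 v(y) = C1 - 2*y^3/5


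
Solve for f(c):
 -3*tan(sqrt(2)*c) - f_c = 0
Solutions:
 f(c) = C1 + 3*sqrt(2)*log(cos(sqrt(2)*c))/2


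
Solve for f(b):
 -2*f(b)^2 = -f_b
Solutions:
 f(b) = -1/(C1 + 2*b)


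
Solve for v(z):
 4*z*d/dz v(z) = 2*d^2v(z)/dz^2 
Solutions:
 v(z) = C1 + C2*erfi(z)


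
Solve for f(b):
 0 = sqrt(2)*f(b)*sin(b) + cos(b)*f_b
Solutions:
 f(b) = C1*cos(b)^(sqrt(2))


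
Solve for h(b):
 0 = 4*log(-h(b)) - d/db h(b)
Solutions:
 -li(-h(b)) = C1 + 4*b


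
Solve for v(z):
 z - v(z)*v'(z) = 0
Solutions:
 v(z) = -sqrt(C1 + z^2)
 v(z) = sqrt(C1 + z^2)


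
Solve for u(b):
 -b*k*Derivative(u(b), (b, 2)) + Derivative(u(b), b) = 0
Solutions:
 u(b) = C1 + b^(((re(k) + 1)*re(k) + im(k)^2)/(re(k)^2 + im(k)^2))*(C2*sin(log(b)*Abs(im(k))/(re(k)^2 + im(k)^2)) + C3*cos(log(b)*im(k)/(re(k)^2 + im(k)^2)))


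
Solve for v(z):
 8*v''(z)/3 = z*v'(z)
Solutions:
 v(z) = C1 + C2*erfi(sqrt(3)*z/4)


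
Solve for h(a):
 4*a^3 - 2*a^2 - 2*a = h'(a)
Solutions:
 h(a) = C1 + a^4 - 2*a^3/3 - a^2


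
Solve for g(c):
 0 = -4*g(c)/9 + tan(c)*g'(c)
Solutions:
 g(c) = C1*sin(c)^(4/9)


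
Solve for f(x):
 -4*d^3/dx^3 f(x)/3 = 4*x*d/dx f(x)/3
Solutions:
 f(x) = C1 + Integral(C2*airyai(-x) + C3*airybi(-x), x)


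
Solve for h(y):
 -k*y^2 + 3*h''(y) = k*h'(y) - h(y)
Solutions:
 h(y) = C1*exp(y*(k - sqrt(k^2 - 12))/6) + C2*exp(y*(k + sqrt(k^2 - 12))/6) + 2*k^3 + 2*k^2*y + k*y^2 - 6*k


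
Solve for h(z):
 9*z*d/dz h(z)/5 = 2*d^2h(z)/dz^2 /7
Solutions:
 h(z) = C1 + C2*erfi(3*sqrt(35)*z/10)


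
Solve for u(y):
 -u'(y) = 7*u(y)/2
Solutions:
 u(y) = C1*exp(-7*y/2)


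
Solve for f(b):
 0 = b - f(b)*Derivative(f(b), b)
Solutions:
 f(b) = -sqrt(C1 + b^2)
 f(b) = sqrt(C1 + b^2)


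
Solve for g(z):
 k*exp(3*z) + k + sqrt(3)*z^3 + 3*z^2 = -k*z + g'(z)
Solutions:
 g(z) = C1 + k*z^2/2 + k*z + k*exp(3*z)/3 + sqrt(3)*z^4/4 + z^3


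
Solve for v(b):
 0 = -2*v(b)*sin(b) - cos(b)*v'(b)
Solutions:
 v(b) = C1*cos(b)^2


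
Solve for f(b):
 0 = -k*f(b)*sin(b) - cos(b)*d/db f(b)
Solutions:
 f(b) = C1*exp(k*log(cos(b)))


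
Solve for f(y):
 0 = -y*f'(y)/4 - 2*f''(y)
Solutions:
 f(y) = C1 + C2*erf(y/4)


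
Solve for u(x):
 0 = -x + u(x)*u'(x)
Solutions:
 u(x) = -sqrt(C1 + x^2)
 u(x) = sqrt(C1 + x^2)


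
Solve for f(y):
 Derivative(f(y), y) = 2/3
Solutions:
 f(y) = C1 + 2*y/3


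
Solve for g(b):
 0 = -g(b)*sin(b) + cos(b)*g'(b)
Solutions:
 g(b) = C1/cos(b)


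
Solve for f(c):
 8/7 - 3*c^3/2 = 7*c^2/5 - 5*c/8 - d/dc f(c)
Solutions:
 f(c) = C1 + 3*c^4/8 + 7*c^3/15 - 5*c^2/16 - 8*c/7


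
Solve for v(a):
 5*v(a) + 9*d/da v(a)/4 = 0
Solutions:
 v(a) = C1*exp(-20*a/9)


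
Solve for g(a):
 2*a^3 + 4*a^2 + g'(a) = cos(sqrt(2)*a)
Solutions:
 g(a) = C1 - a^4/2 - 4*a^3/3 + sqrt(2)*sin(sqrt(2)*a)/2


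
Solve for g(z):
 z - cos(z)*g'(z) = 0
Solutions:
 g(z) = C1 + Integral(z/cos(z), z)


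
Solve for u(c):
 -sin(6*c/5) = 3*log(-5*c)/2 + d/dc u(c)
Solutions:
 u(c) = C1 - 3*c*log(-c)/2 - 3*c*log(5)/2 + 3*c/2 + 5*cos(6*c/5)/6


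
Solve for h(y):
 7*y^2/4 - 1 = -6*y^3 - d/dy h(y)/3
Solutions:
 h(y) = C1 - 9*y^4/2 - 7*y^3/4 + 3*y


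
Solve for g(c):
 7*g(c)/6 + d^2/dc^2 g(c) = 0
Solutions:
 g(c) = C1*sin(sqrt(42)*c/6) + C2*cos(sqrt(42)*c/6)


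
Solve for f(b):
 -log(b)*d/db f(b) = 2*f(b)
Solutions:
 f(b) = C1*exp(-2*li(b))


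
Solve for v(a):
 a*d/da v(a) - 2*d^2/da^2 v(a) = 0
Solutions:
 v(a) = C1 + C2*erfi(a/2)


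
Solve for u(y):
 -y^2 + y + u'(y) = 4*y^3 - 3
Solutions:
 u(y) = C1 + y^4 + y^3/3 - y^2/2 - 3*y


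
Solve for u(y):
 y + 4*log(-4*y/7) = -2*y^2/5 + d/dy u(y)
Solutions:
 u(y) = C1 + 2*y^3/15 + y^2/2 + 4*y*log(-y) + 4*y*(-log(7) - 1 + 2*log(2))


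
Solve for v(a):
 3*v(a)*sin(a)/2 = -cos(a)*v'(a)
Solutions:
 v(a) = C1*cos(a)^(3/2)


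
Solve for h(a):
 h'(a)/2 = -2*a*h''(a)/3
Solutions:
 h(a) = C1 + C2*a^(1/4)


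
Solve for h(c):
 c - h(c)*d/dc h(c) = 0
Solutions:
 h(c) = -sqrt(C1 + c^2)
 h(c) = sqrt(C1 + c^2)


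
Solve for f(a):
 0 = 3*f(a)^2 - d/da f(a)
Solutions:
 f(a) = -1/(C1 + 3*a)


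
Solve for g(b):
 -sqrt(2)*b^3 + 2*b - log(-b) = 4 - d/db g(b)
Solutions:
 g(b) = C1 + sqrt(2)*b^4/4 - b^2 + b*log(-b) + 3*b


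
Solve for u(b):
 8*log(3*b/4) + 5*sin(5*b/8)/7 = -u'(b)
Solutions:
 u(b) = C1 - 8*b*log(b) - 8*b*log(3) + 8*b + 16*b*log(2) + 8*cos(5*b/8)/7


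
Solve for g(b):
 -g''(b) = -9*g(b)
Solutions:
 g(b) = C1*exp(-3*b) + C2*exp(3*b)


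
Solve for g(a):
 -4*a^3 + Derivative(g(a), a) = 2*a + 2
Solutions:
 g(a) = C1 + a^4 + a^2 + 2*a


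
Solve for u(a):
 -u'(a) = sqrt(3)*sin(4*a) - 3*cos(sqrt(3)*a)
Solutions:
 u(a) = C1 + sqrt(3)*sin(sqrt(3)*a) + sqrt(3)*cos(4*a)/4


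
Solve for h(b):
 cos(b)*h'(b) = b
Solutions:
 h(b) = C1 + Integral(b/cos(b), b)


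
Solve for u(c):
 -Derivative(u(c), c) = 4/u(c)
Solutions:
 u(c) = -sqrt(C1 - 8*c)
 u(c) = sqrt(C1 - 8*c)


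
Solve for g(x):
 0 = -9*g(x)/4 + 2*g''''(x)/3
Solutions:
 g(x) = C1*exp(-2^(1/4)*3^(3/4)*x/2) + C2*exp(2^(1/4)*3^(3/4)*x/2) + C3*sin(2^(1/4)*3^(3/4)*x/2) + C4*cos(2^(1/4)*3^(3/4)*x/2)


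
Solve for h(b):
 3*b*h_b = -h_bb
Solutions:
 h(b) = C1 + C2*erf(sqrt(6)*b/2)


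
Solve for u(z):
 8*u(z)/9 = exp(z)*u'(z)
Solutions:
 u(z) = C1*exp(-8*exp(-z)/9)


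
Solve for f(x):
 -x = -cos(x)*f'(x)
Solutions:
 f(x) = C1 + Integral(x/cos(x), x)


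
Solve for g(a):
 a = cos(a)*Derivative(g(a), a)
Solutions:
 g(a) = C1 + Integral(a/cos(a), a)


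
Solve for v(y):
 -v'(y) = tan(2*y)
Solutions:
 v(y) = C1 + log(cos(2*y))/2
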